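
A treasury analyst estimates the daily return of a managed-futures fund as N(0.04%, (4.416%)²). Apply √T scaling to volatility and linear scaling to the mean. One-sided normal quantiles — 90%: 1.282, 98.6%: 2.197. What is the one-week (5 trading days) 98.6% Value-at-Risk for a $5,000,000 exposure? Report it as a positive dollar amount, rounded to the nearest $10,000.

σ_{5d} = 4.416% × √5 = 9.874%; μ_{5d} = 5 × 0.04% = 0.200%.
VaR = −(0.200%) + 2.197 × 9.874% = 21.493%.
On $5,000,000: 0.21493 × $5,000,000 = $1,074,650.

$1,070,000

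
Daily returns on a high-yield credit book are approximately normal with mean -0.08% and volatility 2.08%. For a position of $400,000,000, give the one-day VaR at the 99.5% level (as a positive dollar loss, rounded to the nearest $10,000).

At 99.5% one-sided, z = 2.576.
VaR = −μ + z·σ = −(-0.08%) + 2.576 × 2.08% = 5.438%.
On $400,000,000: 0.05438 × $400,000,000 = $21,752,000.

$21,750,000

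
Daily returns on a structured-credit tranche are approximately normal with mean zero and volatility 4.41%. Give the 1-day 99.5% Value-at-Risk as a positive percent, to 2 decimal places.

11.36%

At 99.5% one-sided, z = 2.576.
VaR = z·σ = 2.576 × 4.41% = 11.360%.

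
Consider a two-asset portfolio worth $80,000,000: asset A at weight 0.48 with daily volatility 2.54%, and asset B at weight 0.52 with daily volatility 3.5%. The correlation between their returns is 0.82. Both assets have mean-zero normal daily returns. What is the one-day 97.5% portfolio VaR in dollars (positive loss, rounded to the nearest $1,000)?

$4,555,000

σ_p² = 0.48²·2.54² + 0.52²·3.5² + 2·0.82·0.48·0.52·2.54·3.5 = 8.4379 (%²).
σ_p = √8.4379 = 2.905%.
At 97.5%, z = 1.960.
VaR = 1.960 × 2.905% = 5.694%; on $80,000,000 that is $4,555,200.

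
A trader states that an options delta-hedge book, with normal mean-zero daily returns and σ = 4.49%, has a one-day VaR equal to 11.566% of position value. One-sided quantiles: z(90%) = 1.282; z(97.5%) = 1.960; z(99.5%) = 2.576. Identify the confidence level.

Implied z = VaR/σ = 11.566 / 4.49 = 2.576.
This matches z(99.5%) = 2.576.

99.5%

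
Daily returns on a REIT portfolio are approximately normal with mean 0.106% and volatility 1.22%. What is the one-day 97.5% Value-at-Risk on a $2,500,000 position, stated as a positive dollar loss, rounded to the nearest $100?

At 97.5% one-sided, z = 1.960.
VaR = −μ + z·σ = −(0.106%) + 1.960 × 1.22% = 2.285%.
On $2,500,000: 0.02285 × $2,500,000 = $57,125.

$57,100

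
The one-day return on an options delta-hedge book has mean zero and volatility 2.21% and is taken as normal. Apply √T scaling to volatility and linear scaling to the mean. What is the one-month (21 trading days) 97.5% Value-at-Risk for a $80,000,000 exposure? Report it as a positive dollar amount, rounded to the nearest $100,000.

At 97.5%, z = 1.960.
σ_{21d} = 2.21% × √21 = 10.127%.
VaR = 1.960 × 10.127% = 19.849%.
On $80,000,000: 0.19849 × $80,000,000 = $15,879,200.

$15,900,000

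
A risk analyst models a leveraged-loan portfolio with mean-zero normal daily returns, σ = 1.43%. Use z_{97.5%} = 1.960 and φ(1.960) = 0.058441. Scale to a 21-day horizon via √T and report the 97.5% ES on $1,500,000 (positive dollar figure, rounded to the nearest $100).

σ_{21d} = 1.43% × √21 = 6.553%.
ES multiplier = φ(z)/(1−α) = 0.058441/0.025 = 2.338.
ES = 6.553% × 2.338 = 15.321%; on $1,500,000: $229,815.

$229,800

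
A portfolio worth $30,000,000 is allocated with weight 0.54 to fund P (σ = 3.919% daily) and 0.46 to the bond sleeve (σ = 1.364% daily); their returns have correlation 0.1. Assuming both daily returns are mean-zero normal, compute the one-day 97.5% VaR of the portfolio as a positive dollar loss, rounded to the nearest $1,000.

σ_p² = 0.54²·3.919² + 0.46²·1.364² + 2·0.1·0.54·0.46·3.919·1.364 = 5.1378 (%²).
σ_p = √5.1378 = 2.267%.
At 97.5%, z = 1.960.
VaR = 1.960 × 2.267% = 4.443%; on $30,000,000 that is $1,332,900.

$1,333,000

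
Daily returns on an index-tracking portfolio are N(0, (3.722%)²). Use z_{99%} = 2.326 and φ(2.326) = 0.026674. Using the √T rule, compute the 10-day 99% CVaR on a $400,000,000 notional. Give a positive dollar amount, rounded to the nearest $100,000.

$125,600,000

σ_{10d} = 3.722% × √10 = 11.770%.
ES multiplier = φ(z)/(1−α) = 0.026674/0.01 = 2.667.
ES = 11.770% × 2.667 = 31.391%; on $400,000,000: $125,564,000.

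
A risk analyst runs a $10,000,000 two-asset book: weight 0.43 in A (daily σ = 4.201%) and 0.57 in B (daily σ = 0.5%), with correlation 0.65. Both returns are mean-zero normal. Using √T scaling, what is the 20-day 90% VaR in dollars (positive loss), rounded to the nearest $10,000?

$1,150,000

σ_p = √(0.43²·4.201² + 0.57²·0.5² + 2·0.65·0.43·0.57·4.201·0.5) = 2.003%.
σ_{20d} = 2.003% × √20 = 8.958%.
z(90%) = 1.282.
VaR = 1.282 × 8.958% = 11.484%; on $10,000,000 that is $1,148,400.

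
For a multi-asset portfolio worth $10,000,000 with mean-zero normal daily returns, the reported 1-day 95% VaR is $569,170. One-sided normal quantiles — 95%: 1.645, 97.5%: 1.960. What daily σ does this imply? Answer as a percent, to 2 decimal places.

3.46%

VaR as a fraction: $569,170 / $10,000,000 = 5.692%.
σ = VaR / z = 5.692% / 1.645 = 3.460%.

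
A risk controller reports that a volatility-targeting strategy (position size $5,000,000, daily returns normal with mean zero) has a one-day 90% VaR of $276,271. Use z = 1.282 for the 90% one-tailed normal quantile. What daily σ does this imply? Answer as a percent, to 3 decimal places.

4.310%

VaR as a fraction: $276,271 / $5,000,000 = 5.525%.
σ = VaR / z = 5.525% / 1.282 = 4.310%.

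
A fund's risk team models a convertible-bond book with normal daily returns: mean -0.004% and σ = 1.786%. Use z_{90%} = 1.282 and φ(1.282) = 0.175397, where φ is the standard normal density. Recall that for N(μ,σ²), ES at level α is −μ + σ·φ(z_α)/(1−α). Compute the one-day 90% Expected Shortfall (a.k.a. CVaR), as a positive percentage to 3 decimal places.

Tail multiplier: φ(z)/(1−α) = 0.175397 / 0.1 = 1.754.
ES = −(-0.004%) + 1.786% × 1.754 = 3.137%.

3.137%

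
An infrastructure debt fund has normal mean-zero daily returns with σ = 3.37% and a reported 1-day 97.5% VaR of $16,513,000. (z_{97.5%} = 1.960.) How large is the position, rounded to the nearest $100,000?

VaR as a fraction of value: z·σ = 1.960 × 3.37% = 6.6052%.
Position = $16,513,000 / 0.066052 = $250,000,000.

$250,000,000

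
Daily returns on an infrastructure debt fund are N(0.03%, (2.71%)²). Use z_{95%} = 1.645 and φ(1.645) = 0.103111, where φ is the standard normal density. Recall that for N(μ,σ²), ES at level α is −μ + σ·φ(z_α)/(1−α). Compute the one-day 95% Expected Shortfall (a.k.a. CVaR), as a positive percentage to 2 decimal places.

Tail multiplier: φ(z)/(1−α) = 0.103111 / 0.05 = 2.062.
ES = −(0.03%) + 2.71% × 2.062 = 5.558%.

5.56%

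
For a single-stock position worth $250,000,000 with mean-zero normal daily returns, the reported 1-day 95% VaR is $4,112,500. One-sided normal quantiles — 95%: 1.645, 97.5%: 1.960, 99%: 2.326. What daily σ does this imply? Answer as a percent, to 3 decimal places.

1.000%

VaR as a fraction: $4,112,500 / $250,000,000 = 1.645%.
σ = VaR / z = 1.645% / 1.645 = 1.000%.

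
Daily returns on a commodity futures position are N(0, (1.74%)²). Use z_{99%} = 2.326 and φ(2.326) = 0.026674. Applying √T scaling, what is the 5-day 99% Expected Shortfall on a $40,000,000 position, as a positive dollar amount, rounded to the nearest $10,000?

σ_{5d} = 1.74% × √5 = 3.891%.
ES multiplier = φ(z)/(1−α) = 0.026674/0.01 = 2.667.
ES = 3.891% × 2.667 = 10.377%; on $40,000,000: $4,150,800.

$4,150,000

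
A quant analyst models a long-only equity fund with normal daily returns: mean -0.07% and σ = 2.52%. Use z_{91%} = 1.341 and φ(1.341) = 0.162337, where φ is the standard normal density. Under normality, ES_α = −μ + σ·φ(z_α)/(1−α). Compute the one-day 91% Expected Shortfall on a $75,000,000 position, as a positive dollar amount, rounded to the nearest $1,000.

Tail multiplier: φ(z)/(1−α) = 0.162337 / 0.09 = 1.804.
ES = −(-0.07%) + 2.52% × 1.804 = 4.616%.
On $75,000,000: 0.04616 × $75,000,000 = $3,462,000.

$3,462,000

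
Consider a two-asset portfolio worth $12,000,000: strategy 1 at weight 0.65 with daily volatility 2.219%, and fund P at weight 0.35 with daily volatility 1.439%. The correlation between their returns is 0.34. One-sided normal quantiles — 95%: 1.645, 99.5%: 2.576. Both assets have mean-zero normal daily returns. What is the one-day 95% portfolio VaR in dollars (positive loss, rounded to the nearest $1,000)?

$332,000

σ_p² = 0.65²·2.219² + 0.35²·1.439² + 2·0.34·0.65·0.35·2.219·1.439 = 2.8280 (%²).
σ_p = √2.8280 = 1.682%.
VaR = 1.645 × 1.682% = 2.767%; on $12,000,000 that is $332,040.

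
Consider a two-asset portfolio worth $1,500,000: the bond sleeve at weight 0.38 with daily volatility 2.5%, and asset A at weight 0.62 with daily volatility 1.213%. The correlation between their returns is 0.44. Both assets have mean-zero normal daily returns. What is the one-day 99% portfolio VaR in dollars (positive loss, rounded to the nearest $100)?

σ_p² = 0.38²·2.5² + 0.62²·1.213² + 2·0.44·0.38·0.62·2.5·1.213 = 2.0968 (%²).
σ_p = √2.0968 = 1.448%.
At 99%, z = 2.326.
VaR = 2.326 × 1.448% = 3.368%; on $1,500,000 that is $50,520.

$50,500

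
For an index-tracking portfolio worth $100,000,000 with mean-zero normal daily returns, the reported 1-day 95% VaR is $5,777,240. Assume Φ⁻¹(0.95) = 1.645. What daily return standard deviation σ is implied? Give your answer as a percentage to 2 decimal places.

3.51%

VaR as a fraction: $5,777,240 / $100,000,000 = 5.777%.
σ = VaR / z = 5.777% / 1.645 = 3.512%.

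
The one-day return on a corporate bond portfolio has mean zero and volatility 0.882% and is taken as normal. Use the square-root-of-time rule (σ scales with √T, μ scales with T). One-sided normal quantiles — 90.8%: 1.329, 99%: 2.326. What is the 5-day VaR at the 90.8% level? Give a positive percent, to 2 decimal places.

2.62%

σ_{5d} = 0.882% × √5 = 1.972%.
VaR = 1.329 × 1.972% = 2.621%.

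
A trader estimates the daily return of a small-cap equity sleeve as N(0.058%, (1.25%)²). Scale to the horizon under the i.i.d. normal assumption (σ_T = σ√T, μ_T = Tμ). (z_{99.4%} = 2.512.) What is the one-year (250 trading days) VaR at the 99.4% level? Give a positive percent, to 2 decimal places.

35.15%

σ_{250d} = 1.25% × √250 = 19.764%; μ_{250d} = 250 × 0.058% = 14.500%.
VaR = −(14.500%) + 2.512 × 19.764% = 35.147%.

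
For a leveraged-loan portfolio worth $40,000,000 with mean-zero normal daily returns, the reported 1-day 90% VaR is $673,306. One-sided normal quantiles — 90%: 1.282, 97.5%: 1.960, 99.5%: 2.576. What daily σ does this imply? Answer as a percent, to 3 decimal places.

VaR as a fraction: $673,306 / $40,000,000 = 1.683%.
σ = VaR / z = 1.683% / 1.282 = 1.313%.

1.313%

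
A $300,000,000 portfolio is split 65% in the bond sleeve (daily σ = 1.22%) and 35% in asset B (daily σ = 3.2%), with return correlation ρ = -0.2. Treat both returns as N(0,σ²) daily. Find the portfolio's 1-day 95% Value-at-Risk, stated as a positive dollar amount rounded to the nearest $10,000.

σ_p² = 0.65²·1.22² + 0.35²·3.2² + 2·-0.2·0.65·0.35·1.22·3.2 = 1.5280 (%²).
σ_p = √1.5280 = 1.236%.
At 95%, z = 1.645.
VaR = 1.645 × 1.236% = 2.033%; on $300,000,000 that is $6,099,000.

$6,100,000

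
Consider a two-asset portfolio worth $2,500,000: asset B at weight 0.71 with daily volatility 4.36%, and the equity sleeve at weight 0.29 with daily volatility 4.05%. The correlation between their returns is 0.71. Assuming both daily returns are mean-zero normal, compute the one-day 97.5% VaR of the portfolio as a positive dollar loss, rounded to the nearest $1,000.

$197,000

σ_p² = 0.71²·4.36² + 0.29²·4.05² + 2·0.71·0.71·0.29·4.36·4.05 = 16.1250 (%²).
σ_p = √16.1250 = 4.016%.
At 97.5%, z = 1.960.
VaR = 1.960 × 4.016% = 7.871%; on $2,500,000 that is $196,775.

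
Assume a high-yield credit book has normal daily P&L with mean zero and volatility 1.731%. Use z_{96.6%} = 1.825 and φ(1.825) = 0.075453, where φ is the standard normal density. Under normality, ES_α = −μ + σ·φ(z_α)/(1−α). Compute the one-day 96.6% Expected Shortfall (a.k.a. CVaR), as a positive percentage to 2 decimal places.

3.84%

Tail multiplier: φ(z)/(1−α) = 0.075453 / 0.034 = 2.219.
ES = 1.731% × 2.219 = 3.841%.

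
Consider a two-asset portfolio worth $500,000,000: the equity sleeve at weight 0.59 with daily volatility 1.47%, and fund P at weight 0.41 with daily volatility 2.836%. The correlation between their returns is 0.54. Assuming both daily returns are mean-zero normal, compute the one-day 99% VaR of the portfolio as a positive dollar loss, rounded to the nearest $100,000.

$20,800,000

σ_p² = 0.59²·1.47² + 0.41²·2.836² + 2·0.54·0.59·0.41·1.47·2.836 = 3.1934 (%²).
σ_p = √3.1934 = 1.787%.
At 99%, z = 2.326.
VaR = 2.326 × 1.787% = 4.157%; on $500,000,000 that is $20,785,000.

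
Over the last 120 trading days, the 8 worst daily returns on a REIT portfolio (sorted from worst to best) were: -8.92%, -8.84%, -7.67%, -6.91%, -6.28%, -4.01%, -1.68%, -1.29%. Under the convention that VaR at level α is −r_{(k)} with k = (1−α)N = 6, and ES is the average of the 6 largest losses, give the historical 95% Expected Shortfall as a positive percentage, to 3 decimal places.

7.105%

The 6 worst returns sum to -42.63%.
ES = −(-42.63%) / 6 = 7.105%.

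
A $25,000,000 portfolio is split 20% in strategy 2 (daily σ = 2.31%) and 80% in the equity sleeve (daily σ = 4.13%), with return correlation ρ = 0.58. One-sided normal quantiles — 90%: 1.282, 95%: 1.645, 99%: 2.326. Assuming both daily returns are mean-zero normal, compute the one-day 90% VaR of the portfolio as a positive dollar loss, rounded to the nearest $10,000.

$1,150,000

σ_p² = 0.2²·2.31² + 0.8²·4.13² + 2·0.58·0.2·0.8·2.31·4.13 = 12.9005 (%²).
σ_p = √12.9005 = 3.592%.
VaR = 1.282 × 3.592% = 4.605%; on $25,000,000 that is $1,151,250.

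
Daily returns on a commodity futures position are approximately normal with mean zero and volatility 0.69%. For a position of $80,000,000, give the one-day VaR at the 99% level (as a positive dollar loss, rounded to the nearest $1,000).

$1,284,000

At 99% one-sided, z = 2.326.
VaR = z·σ = 2.326 × 0.69% = 1.605%.
On $80,000,000: 0.01605 × $80,000,000 = $1,284,000.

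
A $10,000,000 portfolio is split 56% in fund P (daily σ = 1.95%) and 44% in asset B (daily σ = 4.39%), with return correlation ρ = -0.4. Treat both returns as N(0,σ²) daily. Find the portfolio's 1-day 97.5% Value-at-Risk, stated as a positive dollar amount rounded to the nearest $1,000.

σ_p² = 0.56²·1.95² + 0.44²·4.39² + 2·-0.4·0.56·0.44·1.95·4.39 = 3.2361 (%²).
σ_p = √3.2361 = 1.799%.
At 97.5%, z = 1.960.
VaR = 1.960 × 1.799% = 3.526%; on $10,000,000 that is $352,600.

$353,000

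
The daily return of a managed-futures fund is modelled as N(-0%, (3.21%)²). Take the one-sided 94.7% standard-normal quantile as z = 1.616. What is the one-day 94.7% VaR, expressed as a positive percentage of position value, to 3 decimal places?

VaR = z·σ = 1.616 × 3.21% = 5.187%.

5.187%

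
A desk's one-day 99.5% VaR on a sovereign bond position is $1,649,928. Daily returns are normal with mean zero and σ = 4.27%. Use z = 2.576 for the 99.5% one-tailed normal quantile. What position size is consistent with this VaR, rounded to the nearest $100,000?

$15,000,000

VaR as a fraction of value: z·σ = 2.576 × 4.27% = 10.9995%.
Position = $1,649,928 / 0.109995 = $15,000,000.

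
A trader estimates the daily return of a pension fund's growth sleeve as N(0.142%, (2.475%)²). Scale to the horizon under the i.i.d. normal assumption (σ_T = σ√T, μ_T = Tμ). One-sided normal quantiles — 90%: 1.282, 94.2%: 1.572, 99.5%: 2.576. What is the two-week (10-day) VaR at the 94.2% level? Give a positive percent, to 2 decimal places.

σ_{10d} = 2.475% × √10 = 7.827%; μ_{10d} = 10 × 0.142% = 1.420%.
VaR = −(1.420%) + 1.572 × 7.827% = 10.884%.

10.88%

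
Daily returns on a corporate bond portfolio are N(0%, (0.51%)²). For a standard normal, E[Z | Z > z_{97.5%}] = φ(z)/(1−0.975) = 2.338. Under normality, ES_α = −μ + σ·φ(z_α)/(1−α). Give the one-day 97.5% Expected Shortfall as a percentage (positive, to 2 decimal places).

1.19%

ES = 0.51% × 2.338 = 1.192%.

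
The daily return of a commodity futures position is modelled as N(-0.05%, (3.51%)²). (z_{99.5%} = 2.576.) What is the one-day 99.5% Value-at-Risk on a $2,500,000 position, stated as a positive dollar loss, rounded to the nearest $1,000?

$227,000

VaR = −μ + z·σ = −(-0.05%) + 2.576 × 3.51% = 9.092%.
On $2,500,000: 0.09092 × $2,500,000 = $227,300.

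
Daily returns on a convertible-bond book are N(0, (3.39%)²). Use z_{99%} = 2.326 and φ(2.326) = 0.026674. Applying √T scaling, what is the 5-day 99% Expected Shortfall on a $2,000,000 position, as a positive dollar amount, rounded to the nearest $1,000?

σ_{5d} = 3.39% × √5 = 7.580%.
ES multiplier = φ(z)/(1−α) = 0.026674/0.01 = 2.667.
ES = 7.580% × 2.667 = 20.216%; on $2,000,000: $404,320.

$404,000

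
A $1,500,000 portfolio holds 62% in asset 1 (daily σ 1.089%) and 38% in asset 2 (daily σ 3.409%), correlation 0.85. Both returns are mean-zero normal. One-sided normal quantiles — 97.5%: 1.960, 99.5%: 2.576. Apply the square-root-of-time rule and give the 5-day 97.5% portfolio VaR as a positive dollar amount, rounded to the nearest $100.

$125,100

σ_p = √(0.62²·1.089² + 0.38²·3.409² + 2·0.85·0.62·0.38·1.089·3.409) = 1.903%.
σ_{5d} = 1.903% × √5 = 4.255%.
VaR = 1.960 × 4.255% = 8.340%; on $1,500,000 that is $125,100.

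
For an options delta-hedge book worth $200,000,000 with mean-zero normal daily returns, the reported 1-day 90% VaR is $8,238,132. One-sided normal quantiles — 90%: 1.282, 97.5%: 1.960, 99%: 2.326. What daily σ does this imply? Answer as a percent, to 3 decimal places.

VaR as a fraction: $8,238,132 / $200,000,000 = 4.119%.
σ = VaR / z = 4.119% / 1.282 = 3.213%.

3.213%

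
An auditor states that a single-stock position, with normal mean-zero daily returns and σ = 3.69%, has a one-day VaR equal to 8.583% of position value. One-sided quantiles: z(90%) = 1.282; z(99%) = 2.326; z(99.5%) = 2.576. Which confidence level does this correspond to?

99%

Implied z = VaR/σ = 8.583 / 3.69 = 2.326.
This matches z(99%) = 2.326.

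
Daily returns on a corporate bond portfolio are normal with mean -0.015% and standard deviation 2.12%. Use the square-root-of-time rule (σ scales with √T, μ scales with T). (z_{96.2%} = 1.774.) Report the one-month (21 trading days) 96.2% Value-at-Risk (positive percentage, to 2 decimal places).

17.55%

σ_{21d} = 2.12% × √21 = 9.715%; μ_{21d} = 21 × -0.015% = -0.315%.
VaR = −(-0.315%) + 1.774 × 9.715% = 17.549%.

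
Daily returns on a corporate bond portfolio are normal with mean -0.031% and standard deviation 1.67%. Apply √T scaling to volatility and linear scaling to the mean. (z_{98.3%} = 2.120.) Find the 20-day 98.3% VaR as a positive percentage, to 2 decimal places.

σ_{20d} = 1.67% × √20 = 7.468%; μ_{20d} = 20 × -0.031% = -0.620%.
VaR = −(-0.620%) + 2.120 × 7.468% = 16.452%.

16.45%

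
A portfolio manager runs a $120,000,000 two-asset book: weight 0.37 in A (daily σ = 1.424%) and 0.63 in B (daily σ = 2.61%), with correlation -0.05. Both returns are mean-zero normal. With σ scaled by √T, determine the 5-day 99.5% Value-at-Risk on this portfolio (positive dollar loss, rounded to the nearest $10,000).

σ_p = √(0.37²·1.424² + 0.63²·2.61² + 2·-0.05·0.37·0.63·1.424·2.61) = 1.701%.
σ_{5d} = 1.701% × √5 = 3.804%.
z(99.5%) = 2.576.
VaR = 2.576 × 3.804% = 9.799%; on $120,000,000 that is $11,758,800.

$11,760,000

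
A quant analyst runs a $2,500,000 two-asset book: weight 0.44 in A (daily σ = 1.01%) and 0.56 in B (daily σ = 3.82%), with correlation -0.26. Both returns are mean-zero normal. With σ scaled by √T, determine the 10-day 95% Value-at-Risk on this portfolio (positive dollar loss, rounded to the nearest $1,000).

$269,000

σ_p = √(0.44²·1.01² + 0.56²·3.82² + 2·-0.26·0.44·0.56·1.01·3.82) = 2.069%.
σ_{10d} = 2.069% × √10 = 6.543%.
z(95%) = 1.645.
VaR = 1.645 × 6.543% = 10.763%; on $2,500,000 that is $269,075.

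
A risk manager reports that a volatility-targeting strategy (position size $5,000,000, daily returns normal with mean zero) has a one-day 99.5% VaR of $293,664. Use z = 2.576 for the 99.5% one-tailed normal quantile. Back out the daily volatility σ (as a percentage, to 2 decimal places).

2.28%

VaR as a fraction: $293,664 / $5,000,000 = 5.873%.
σ = VaR / z = 5.873% / 2.576 = 2.280%.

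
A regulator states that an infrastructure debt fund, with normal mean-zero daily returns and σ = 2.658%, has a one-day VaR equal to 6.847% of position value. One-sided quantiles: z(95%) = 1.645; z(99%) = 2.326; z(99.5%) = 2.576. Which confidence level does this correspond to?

Implied z = VaR/σ = 6.847 / 2.658 = 2.576.
This matches z(99.5%) = 2.576.

99.5%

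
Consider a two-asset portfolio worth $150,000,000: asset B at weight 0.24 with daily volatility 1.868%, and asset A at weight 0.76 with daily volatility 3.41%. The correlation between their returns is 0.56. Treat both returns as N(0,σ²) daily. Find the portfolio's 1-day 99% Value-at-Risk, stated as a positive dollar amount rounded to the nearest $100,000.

$10,000,000

σ_p² = 0.24²·1.868² + 0.76²·3.41² + 2·0.56·0.24·0.76·1.868·3.41 = 8.2187 (%²).
σ_p = √8.2187 = 2.867%.
At 99%, z = 2.326.
VaR = 2.326 × 2.867% = 6.669%; on $150,000,000 that is $10,003,500.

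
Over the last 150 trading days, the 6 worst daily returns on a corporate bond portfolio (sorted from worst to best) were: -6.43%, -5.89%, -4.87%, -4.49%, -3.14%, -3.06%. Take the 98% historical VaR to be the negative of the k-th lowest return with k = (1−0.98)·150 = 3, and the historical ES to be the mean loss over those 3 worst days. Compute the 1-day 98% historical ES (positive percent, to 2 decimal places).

The 3 worst returns sum to -17.19%.
ES = −(-17.19%) / 3 = 5.73%.

5.73%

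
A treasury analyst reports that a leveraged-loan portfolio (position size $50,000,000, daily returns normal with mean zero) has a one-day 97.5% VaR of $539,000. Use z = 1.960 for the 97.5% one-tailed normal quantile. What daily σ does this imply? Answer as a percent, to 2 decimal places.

0.55%

VaR as a fraction: $539,000 / $50,000,000 = 1.078%.
σ = VaR / z = 1.078% / 1.960 = 0.550%.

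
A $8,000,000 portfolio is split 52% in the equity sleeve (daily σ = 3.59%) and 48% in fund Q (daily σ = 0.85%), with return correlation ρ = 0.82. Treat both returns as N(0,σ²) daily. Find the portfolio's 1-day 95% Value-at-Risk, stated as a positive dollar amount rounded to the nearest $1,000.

σ_p² = 0.52²·3.59² + 0.48²·0.85² + 2·0.82·0.52·0.48·3.59·0.85 = 4.9005 (%²).
σ_p = √4.9005 = 2.214%.
At 95%, z = 1.645.
VaR = 1.645 × 2.214% = 3.642%; on $8,000,000 that is $291,360.

$291,000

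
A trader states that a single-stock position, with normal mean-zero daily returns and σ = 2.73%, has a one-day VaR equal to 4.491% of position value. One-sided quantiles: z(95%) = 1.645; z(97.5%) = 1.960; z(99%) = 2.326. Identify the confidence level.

95%

Implied z = VaR/σ = 4.491 / 2.73 = 1.645.
This matches z(95%) = 1.645.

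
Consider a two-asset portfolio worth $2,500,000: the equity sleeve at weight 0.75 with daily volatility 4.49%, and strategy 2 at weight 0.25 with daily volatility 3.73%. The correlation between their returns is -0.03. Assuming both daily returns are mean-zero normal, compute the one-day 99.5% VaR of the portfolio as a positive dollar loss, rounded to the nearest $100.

σ_p² = 0.75²·4.49² + 0.25²·3.73² + 2·-0.03·0.75·0.25·4.49·3.73 = 12.0212 (%²).
σ_p = √12.0212 = 3.467%.
At 99.5%, z = 2.576.
VaR = 2.576 × 3.467% = 8.931%; on $2,500,000 that is $223,275.

$223,300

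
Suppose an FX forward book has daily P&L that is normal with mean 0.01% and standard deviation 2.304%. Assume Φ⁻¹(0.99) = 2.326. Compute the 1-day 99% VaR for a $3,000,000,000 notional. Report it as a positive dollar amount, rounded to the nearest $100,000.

VaR = −μ + z·σ = −(0.01%) + 2.326 × 2.304% = 5.349%.
On $3,000,000,000: 0.05349 × $3,000,000,000 = $160,470,000.

$160,500,000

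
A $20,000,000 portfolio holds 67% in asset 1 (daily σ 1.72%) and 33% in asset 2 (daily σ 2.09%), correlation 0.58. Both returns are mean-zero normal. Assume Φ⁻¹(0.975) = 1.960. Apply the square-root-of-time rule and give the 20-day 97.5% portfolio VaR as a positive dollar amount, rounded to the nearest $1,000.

σ_p = √(0.67²·1.72² + 0.33²·2.09² + 2·0.58·0.67·0.33·1.72·2.09) = 1.651%.
σ_{20d} = 1.651% × √20 = 7.383%.
VaR = 1.960 × 7.383% = 14.471%; on $20,000,000 that is $2,894,200.

$2,894,000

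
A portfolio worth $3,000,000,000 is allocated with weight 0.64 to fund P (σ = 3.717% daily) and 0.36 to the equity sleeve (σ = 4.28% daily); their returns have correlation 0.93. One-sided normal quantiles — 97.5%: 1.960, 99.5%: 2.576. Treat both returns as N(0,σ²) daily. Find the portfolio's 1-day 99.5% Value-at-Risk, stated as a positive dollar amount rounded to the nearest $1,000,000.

$298,000,000

σ_p² = 0.64²·3.717² + 0.36²·4.28² + 2·0.93·0.64·0.36·3.717·4.28 = 14.8507 (%²).
σ_p = √14.8507 = 3.854%.
VaR = 2.576 × 3.854% = 9.928%; on $3,000,000,000 that is $297,840,000.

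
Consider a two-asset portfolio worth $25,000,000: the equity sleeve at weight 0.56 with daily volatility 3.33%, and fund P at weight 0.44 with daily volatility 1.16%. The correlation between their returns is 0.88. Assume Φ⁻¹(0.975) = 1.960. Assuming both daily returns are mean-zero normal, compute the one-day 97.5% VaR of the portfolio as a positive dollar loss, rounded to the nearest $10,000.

$1,140,000

σ_p² = 0.56²·3.33² + 0.44²·1.16² + 2·0.88·0.56·0.44·3.33·1.16 = 5.4131 (%²).
σ_p = √5.4131 = 2.327%.
VaR = 1.960 × 2.327% = 4.561%; on $25,000,000 that is $1,140,250.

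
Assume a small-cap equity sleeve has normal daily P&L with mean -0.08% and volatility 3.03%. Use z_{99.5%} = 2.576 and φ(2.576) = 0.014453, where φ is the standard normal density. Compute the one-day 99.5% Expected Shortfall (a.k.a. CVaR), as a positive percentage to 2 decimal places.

Tail multiplier: φ(z)/(1−α) = 0.014453 / 0.005 = 2.891.
ES = −(-0.08%) + 3.03% × 2.891 = 8.840%.

8.84%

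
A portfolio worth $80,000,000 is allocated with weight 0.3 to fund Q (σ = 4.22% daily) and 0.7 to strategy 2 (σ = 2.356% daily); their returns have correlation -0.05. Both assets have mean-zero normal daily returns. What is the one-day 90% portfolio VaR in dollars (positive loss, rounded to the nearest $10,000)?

$2,080,000

σ_p² = 0.3²·4.22² + 0.7²·2.356² + 2·-0.05·0.3·0.7·4.22·2.356 = 4.1138 (%²).
σ_p = √4.1138 = 2.028%.
At 90%, z = 1.282.
VaR = 1.282 × 2.028% = 2.600%; on $80,000,000 that is $2,080,000.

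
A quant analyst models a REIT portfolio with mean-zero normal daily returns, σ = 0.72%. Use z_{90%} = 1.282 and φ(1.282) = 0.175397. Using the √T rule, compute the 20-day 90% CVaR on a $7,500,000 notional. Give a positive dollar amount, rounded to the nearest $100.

$423,600

σ_{20d} = 0.72% × √20 = 3.220%.
ES multiplier = φ(z)/(1−α) = 0.175397/0.1 = 1.754.
ES = 3.220% × 1.754 = 5.648%; on $7,500,000: $423,600.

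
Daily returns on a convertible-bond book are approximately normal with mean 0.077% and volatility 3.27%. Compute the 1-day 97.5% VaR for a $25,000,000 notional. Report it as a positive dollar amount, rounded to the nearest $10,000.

At 97.5% one-sided, z = 1.960.
VaR = −μ + z·σ = −(0.077%) + 1.960 × 3.27% = 6.332%.
On $25,000,000: 0.06332 × $25,000,000 = $1,583,000.

$1,580,000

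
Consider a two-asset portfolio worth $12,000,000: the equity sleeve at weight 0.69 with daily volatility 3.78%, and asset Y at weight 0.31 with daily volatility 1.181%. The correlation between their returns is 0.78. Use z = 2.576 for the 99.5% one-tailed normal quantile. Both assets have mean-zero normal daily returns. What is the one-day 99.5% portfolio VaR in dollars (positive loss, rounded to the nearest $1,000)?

$897,000

σ_p² = 0.69²·3.78² + 0.31²·1.181² + 2·0.78·0.69·0.31·3.78·1.181 = 8.4264 (%²).
σ_p = √8.4264 = 2.903%.
VaR = 2.576 × 2.903% = 7.478%; on $12,000,000 that is $897,360.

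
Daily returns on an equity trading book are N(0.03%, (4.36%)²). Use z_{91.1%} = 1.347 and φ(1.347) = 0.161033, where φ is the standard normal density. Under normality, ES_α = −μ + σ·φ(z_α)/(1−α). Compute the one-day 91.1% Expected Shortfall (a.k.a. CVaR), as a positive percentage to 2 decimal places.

Tail multiplier: φ(z)/(1−α) = 0.161033 / 0.089 = 1.809.
ES = −(0.03%) + 4.36% × 1.809 = 7.857%.

7.86%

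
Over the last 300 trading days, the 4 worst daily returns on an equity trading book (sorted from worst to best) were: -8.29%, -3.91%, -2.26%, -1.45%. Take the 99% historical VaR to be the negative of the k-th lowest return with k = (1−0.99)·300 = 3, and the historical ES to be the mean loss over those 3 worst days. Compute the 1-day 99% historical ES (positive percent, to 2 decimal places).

4.82%

The 3 worst returns sum to -14.46%.
ES = −(-14.46%) / 3 = 4.82%.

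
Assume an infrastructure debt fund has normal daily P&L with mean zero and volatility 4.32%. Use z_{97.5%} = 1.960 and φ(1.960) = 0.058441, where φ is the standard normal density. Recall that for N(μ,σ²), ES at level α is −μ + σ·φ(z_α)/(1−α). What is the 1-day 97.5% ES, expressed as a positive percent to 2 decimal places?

10.10%

Tail multiplier: φ(z)/(1−α) = 0.058441 / 0.025 = 2.338.
ES = 4.32% × 2.338 = 10.100%.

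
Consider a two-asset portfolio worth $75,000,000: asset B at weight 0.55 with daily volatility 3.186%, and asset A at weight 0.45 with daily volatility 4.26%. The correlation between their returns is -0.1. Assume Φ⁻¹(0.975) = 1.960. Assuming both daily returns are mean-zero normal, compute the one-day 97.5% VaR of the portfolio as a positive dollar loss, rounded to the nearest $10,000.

$3,620,000

σ_p² = 0.55²·3.186² + 0.45²·4.26² + 2·-0.1·0.55·0.45·3.186·4.26 = 6.0736 (%²).
σ_p = √6.0736 = 2.464%.
VaR = 1.960 × 2.464% = 4.829%; on $75,000,000 that is $3,621,750.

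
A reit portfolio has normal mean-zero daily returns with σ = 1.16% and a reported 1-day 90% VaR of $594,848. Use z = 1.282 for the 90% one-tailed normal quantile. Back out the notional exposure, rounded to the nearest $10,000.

$40,000,000

VaR as a fraction of value: z·σ = 1.282 × 1.16% = 1.48712%.
Position = $594,848 / 0.0148712 = $40,000,000.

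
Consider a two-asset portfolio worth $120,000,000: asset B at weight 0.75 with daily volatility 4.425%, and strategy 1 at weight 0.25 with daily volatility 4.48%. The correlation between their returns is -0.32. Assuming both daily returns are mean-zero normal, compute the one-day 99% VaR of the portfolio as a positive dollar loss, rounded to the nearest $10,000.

σ_p² = 0.75²·4.425² + 0.25²·4.48² + 2·-0.32·0.75·0.25·4.425·4.48 = 9.8896 (%²).
σ_p = √9.8896 = 3.145%.
At 99%, z = 2.326.
VaR = 2.326 × 3.145% = 7.315%; on $120,000,000 that is $8,778,000.

$8,780,000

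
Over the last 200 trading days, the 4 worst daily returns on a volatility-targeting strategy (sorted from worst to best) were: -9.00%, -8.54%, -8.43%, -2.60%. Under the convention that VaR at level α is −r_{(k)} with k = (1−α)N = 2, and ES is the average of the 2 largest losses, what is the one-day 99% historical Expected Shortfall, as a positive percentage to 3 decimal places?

The 2 worst returns sum to -17.54%.
ES = −(-17.54%) / 2 = 8.77% ≈ 8.770%.

8.770%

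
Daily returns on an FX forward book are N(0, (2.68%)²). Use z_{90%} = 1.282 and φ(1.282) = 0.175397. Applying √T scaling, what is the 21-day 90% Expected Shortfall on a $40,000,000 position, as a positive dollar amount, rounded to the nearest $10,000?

σ_{21d} = 2.68% × √21 = 12.281%.
ES multiplier = φ(z)/(1−α) = 0.175397/0.1 = 1.754.
ES = 12.281% × 1.754 = 21.541%; on $40,000,000: $8,616,400.

$8,620,000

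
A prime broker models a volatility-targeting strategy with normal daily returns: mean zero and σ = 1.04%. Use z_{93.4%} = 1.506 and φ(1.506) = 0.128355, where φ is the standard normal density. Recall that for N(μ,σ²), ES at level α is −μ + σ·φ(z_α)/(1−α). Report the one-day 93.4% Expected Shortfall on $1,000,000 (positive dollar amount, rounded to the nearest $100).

Tail multiplier: φ(z)/(1−α) = 0.128355 / 0.066 = 1.945.
ES = 1.04% × 1.945 = 2.023%.
On $1,000,000: 0.02023 × $1,000,000 = $20,230.

$20,200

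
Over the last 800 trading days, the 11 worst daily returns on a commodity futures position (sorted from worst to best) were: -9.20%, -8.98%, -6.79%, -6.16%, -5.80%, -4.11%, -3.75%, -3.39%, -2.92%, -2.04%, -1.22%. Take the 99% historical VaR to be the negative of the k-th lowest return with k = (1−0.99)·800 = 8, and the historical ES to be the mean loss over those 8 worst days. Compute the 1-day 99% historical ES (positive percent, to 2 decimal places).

The 8 worst returns sum to -48.18%.
ES = −(-48.18%) / 8 = 6.0225% ≈ 6.02%.

6.02%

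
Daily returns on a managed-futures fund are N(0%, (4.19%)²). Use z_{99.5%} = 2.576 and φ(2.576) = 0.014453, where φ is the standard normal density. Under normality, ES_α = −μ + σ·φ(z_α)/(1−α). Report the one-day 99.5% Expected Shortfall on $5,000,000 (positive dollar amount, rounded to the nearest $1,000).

Tail multiplier: φ(z)/(1−α) = 0.014453 / 0.005 = 2.891.
ES = 4.19% × 2.891 = 12.113%.
On $5,000,000: 0.12113 × $5,000,000 = $605,650.

$606,000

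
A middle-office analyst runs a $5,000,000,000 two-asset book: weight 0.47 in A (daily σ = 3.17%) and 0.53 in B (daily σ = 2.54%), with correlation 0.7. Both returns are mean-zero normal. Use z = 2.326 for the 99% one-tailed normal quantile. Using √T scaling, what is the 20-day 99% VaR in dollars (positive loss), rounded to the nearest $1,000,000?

$1,360,000,000

σ_p = √(0.47²·3.17² + 0.53²·2.54² + 2·0.7·0.47·0.53·3.17·2.54) = 2.615%.
σ_{20d} = 2.615% × √20 = 11.695%.
VaR = 2.326 × 11.695% = 27.203%; on $5,000,000,000 that is $1,360,150,000.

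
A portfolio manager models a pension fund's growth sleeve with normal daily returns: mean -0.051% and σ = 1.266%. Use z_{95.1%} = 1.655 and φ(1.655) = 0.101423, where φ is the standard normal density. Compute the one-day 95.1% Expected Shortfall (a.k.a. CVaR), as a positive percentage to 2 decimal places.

Tail multiplier: φ(z)/(1−α) = 0.101423 / 0.049 = 2.070.
ES = −(-0.051%) + 1.266% × 2.070 = 2.672%.

2.67%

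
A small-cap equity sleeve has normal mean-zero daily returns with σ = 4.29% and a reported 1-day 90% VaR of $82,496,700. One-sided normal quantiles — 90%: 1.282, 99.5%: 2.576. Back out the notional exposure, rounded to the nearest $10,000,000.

VaR as a fraction of value: z·σ = 1.282 × 4.29% = 5.49978%.
Position = $82,496,700 / 0.0549978 = $1,500,000,000.

$1,500,000,000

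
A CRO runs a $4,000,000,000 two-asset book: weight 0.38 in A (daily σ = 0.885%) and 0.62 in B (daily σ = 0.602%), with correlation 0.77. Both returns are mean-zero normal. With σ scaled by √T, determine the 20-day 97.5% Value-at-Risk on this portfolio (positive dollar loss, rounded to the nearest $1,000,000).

$234,000,000

σ_p = √(0.38²·0.885² + 0.62²·0.602² + 2·0.77·0.38·0.62·0.885·0.602) = 0.668%.
σ_{20d} = 0.668% × √20 = 2.987%.
z(97.5%) = 1.960.
VaR = 1.960 × 2.987% = 5.855%; on $4,000,000,000 that is $234,200,000.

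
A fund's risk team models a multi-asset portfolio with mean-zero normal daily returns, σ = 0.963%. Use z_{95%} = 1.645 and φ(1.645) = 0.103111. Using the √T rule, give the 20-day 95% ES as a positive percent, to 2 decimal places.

σ_{20d} = 0.963% × √20 = 4.307%.
ES multiplier = φ(z)/(1−α) = 0.103111/0.05 = 2.062.
ES = 4.307% × 2.062 = 8.881%.

8.88%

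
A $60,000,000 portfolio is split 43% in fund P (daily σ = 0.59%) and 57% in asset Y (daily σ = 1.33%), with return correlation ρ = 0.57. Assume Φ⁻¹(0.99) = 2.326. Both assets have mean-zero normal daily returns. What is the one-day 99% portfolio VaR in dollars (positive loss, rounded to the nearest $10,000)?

$1,290,000

σ_p² = 0.43²·0.59² + 0.57²·1.33² + 2·0.57·0.43·0.57·0.59·1.33 = 0.8583 (%²).
σ_p = √0.8583 = 0.926%.
VaR = 2.326 × 0.926% = 2.154%; on $60,000,000 that is $1,292,400.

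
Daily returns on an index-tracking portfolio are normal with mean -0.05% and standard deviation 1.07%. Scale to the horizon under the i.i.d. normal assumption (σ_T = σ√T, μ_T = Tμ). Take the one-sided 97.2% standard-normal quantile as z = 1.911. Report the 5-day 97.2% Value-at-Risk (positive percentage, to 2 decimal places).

σ_{5d} = 1.07% × √5 = 2.393%; μ_{5d} = 5 × -0.05% = -0.250%.
VaR = −(-0.250%) + 1.911 × 2.393% = 4.823%.

4.82%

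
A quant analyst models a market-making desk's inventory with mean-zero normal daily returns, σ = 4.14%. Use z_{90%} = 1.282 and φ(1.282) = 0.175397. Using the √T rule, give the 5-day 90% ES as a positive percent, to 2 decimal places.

σ_{5d} = 4.14% × √5 = 9.257%.
ES multiplier = φ(z)/(1−α) = 0.175397/0.1 = 1.754.
ES = 9.257% × 1.754 = 16.237%.

16.24%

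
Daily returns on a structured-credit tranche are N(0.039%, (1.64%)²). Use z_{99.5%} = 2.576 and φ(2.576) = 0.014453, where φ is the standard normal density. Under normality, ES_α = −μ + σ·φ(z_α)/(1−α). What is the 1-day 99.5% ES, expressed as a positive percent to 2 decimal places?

Tail multiplier: φ(z)/(1−α) = 0.014453 / 0.005 = 2.891.
ES = −(0.039%) + 1.64% × 2.891 = 4.702%.

4.70%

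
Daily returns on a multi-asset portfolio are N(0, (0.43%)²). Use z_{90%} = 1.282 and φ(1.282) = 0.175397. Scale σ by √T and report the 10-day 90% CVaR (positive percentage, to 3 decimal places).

σ_{10d} = 0.43% × √10 = 1.360%.
ES multiplier = φ(z)/(1−α) = 0.175397/0.1 = 1.754.
ES = 1.360% × 1.754 = 2.385%.

2.385%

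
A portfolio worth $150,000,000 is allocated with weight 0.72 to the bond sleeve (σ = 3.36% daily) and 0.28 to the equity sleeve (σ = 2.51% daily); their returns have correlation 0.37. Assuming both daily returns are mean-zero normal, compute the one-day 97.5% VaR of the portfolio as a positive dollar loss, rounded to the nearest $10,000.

$8,110,000

σ_p² = 0.72²·3.36² + 0.28²·2.51² + 2·0.37·0.72·0.28·3.36·2.51 = 7.6046 (%²).
σ_p = √7.6046 = 2.758%.
At 97.5%, z = 1.960.
VaR = 1.960 × 2.758% = 5.406%; on $150,000,000 that is $8,109,000.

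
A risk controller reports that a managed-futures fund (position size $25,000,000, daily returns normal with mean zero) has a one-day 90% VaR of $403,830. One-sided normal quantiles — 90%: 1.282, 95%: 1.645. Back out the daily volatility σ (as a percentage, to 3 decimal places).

1.260%

VaR as a fraction: $403,830 / $25,000,000 = 1.615%.
σ = VaR / z = 1.615% / 1.282 = 1.260%.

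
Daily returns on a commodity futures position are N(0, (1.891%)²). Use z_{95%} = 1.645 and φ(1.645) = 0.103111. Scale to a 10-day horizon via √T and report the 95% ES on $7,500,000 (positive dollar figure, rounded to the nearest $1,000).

$925,000

σ_{10d} = 1.891% × √10 = 5.980%.
ES multiplier = φ(z)/(1−α) = 0.103111/0.05 = 2.062.
ES = 5.980% × 2.062 = 12.331%; on $7,500,000: $924,825.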